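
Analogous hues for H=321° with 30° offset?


Base hue: 321°
Left analog: (321 - 30) mod 360 = 291°
Right analog: (321 + 30) mod 360 = 351°
Analogous hues = 291° and 351°


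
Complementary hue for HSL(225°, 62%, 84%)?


Complement = opposite side of color wheel = hue + 180°
H' = (225 + 180) mod 360 = 45°
S and L unchanged.
= HSL(45°, 62%, 84%)


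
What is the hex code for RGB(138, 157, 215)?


R = 138 → 8A (hex)
G = 157 → 9D (hex)
B = 215 → D7 (hex)
Hex = #8A9DD7


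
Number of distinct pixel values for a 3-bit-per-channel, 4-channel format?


Total bits = 3 bits/channel × 4 channels = 12 bits
Distinct pixel values = 2^12
= 4,096 pixel values


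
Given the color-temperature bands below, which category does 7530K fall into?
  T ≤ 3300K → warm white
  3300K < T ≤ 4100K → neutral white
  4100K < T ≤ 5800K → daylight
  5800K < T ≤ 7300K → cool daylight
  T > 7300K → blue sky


Temperature: 7530K
7530K > 7300K → blue sky
Classification: blue sky


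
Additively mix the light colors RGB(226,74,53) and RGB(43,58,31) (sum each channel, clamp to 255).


Additive: each channel = min(255, C₁+C₂)
R: 226+43 = 269 → 255
G: 74+58 = 132 → 132
B: 53+31 = 84 → 84
= RGB(255, 132, 84)


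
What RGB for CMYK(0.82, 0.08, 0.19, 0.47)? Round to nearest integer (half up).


R = 255 × (1-C) × (1-K) = 255 × 0.18 × 0.53 = 24.327 → 24
G = 255 × (1-M) × (1-K) = 255 × 0.92 × 0.53 = 124.338 → 124
B = 255 × (1-Y) × (1-K) = 255 × 0.81 × 0.53 = 109.4715 → 109
= RGB(24, 124, 109)


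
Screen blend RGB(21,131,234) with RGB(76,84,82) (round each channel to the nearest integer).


Screen: C = 255 - (255-A)×(255-B)/255, rounded to nearest integer
R: 255 - (255-21)×(255-76)/255 = 255 - 41886/255 ≈ 255 - 164.259 = 90.741 → 91
G: 255 - (255-131)×(255-84)/255 = 255 - 21204/255 ≈ 255 - 83.153 = 171.847 → 172
B: 255 - (255-234)×(255-82)/255 = 255 - 3633/255 ≈ 255 - 14.247 = 240.753 → 241
= RGB(91, 172, 241)


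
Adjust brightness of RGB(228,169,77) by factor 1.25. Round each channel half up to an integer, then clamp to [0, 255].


Multiply each channel by 1.25, round half up, clamp to [0, 255]
R: 228×1.25 = 285 → clamp → 255
G: 169×1.25 = 211.25 → round → 211
B: 77×1.25 = 96.25 → round → 96
= RGB(255, 211, 96)


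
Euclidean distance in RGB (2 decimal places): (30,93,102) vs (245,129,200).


d = √[(R₁-R₂)² + (G₁-G₂)² + (B₁-B₂)²]
d = √[(30-245)² + (93-129)² + (102-200)²]
d = √[46225 + 1296 + 9604]
d = √57125
d ≈ 239.01


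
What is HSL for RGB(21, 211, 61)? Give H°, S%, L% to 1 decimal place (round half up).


Normalize: R'=21/255≈0.0824, G'=211/255≈0.8275, B'=61/255≈0.2392
Max=211/255, Min=21/255, Δ=Max-Min=190/255
L = (Max+Min)/2 = (211+21)/510 = 232/510 = 0.45490… → L = 45.5%
L ≤ 0.5 → S = Δ/(Max+Min) = 190/(211+21) = 190/232 = 0.81896… → S = 81.9%
(the 1/255 factors cancel in S and H, so raw channel differences can be used)
Max is G' → H = 60 × ((B-R)/Δ + 2) = 60 × ((61-21)/190 + 2)
  40/190 + 2 = 0.2105… + 2 = 2.2105…
  H = 60 × 2.2105… = 132.631…° → H = 132.6°
= HSL(132.6°, 81.9%, 45.5%)


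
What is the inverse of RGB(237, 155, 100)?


Invert: (255-R, 255-G, 255-B)
R: 255-237 = 18
G: 255-155 = 100
B: 255-100 = 155
= RGB(18, 100, 155)


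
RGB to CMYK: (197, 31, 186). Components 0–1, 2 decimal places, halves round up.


R'=197/255≈0.7725, G'=31/255≈0.1216, B'=186/255≈0.7294
K = 1 - max(R',G',B') = 1 - 197/255 = 58/255 = 0.22745… → 0.23
(1-R'-K)/(1-K) simplifies to (max-R)/max with max = 197:
C = (197-197)/197 = 0/197 = 0 → 0.00
M = (197-31)/197 = 166/197 = 0.84263… → 0.84
Y = (197-186)/197 = 11/197 = 0.05583… → 0.06
= CMYK(0.00, 0.84, 0.06, 0.23)


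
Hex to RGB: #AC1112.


AC → 172 (R)
11 → 17 (G)
12 → 18 (B)
= RGB(172, 17, 18)


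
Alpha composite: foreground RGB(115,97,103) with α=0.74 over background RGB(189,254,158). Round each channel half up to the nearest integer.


C = α×F + (1-α)×B, with 1-α = 0.26
R: 0.74×115 + 0.26×189 = 85.10 + 49.14 = 134.24 → 134
G: 0.74×97 + 0.26×254 = 71.78 + 66.04 = 137.82 → 138
B: 0.74×103 + 0.26×158 = 76.22 + 41.08 = 117.30 → 117
= RGB(134, 138, 117)


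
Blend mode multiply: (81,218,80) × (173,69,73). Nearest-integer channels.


Multiply: C = A×B/255, rounded to nearest integer
R: 81×173/255 = 14013/255 ≈ 54.953 → 55
G: 218×69/255 = 15042/255 ≈ 58.988 → 59
B: 80×73/255 = 5840/255 ≈ 22.902 → 23
= RGB(55, 59, 23)


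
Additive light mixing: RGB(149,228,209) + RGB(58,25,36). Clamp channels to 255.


Additive: each channel = min(255, C₁+C₂)
R: 149+58 = 207 → 207
G: 228+25 = 253 → 253
B: 209+36 = 245 → 245
= RGB(207, 253, 245)


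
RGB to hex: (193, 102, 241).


R = 193 → C1 (hex)
G = 102 → 66 (hex)
B = 241 → F1 (hex)
Hex = #C166F1


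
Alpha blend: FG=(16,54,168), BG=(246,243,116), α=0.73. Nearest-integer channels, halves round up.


C = α×F + (1-α)×B, with 1-α = 0.27
R: 0.73×16 + 0.27×246 = 11.68 + 66.42 = 78.10 → 78
G: 0.73×54 + 0.27×243 = 39.42 + 65.61 = 105.03 → 105
B: 0.73×168 + 0.27×116 = 122.64 + 31.32 = 153.96 → 154
= RGB(78, 105, 154)


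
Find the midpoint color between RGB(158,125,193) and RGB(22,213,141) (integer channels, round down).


Midpoint: each channel = ⌊(C₁+C₂)/2⌋
R: ⌊(158+22)/2⌋ = 90
G: ⌊(125+213)/2⌋ = 169
B: ⌊(193+141)/2⌋ = 167
= RGB(90, 169, 167)


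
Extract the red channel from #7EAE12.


Color: #7EAE12
R = 7E = 126
G = AE = 174
B = 12 = 18
Red = 126


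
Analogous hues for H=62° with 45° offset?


Base hue: 62°
Left analog: (62 - 45) mod 360 = 17°
Right analog: (62 + 45) mod 360 = 107°
Analogous hues = 17° and 107°


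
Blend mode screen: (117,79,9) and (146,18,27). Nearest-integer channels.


Screen: C = 255 - (255-A)×(255-B)/255, rounded to nearest integer
R: 255 - (255-117)×(255-146)/255 = 255 - 15042/255 ≈ 255 - 58.988 = 196.012 → 196
G: 255 - (255-79)×(255-18)/255 = 255 - 41712/255 ≈ 255 - 163.576 = 91.424 → 91
B: 255 - (255-9)×(255-27)/255 = 255 - 56088/255 ≈ 255 - 219.953 = 35.047 → 35
= RGB(196, 91, 35)


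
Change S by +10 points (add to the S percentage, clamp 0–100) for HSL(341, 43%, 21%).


Original S = 43%
Adjustment = +10 percentage points
New S = 43 + (10) = 53
Clamp to [0, 100] → 53
= HSL(341°, 53%, 21%)


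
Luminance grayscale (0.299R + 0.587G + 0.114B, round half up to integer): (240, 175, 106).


Gray = 0.299×R + 0.587×G + 0.114×B
Gray = 0.299×240 + 0.587×175 + 0.114×106
Gray = 71.760 + 102.725 + 12.084
Gray = 186.569 → round half up → 187
Gray = 187


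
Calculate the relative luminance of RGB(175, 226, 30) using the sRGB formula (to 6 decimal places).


Linearize each channel (sRGB transfer function): c = v/255; c_lin = c/12.92 if c ≤ 0.04045, else ((c+0.055)/1.055)^2.4
  R: 175/255 ≈ 0.686275 > 0.04045 → ((0.686275+0.055)/1.055)^2.4 ≈ 0.428690
  G: 226/255 ≈ 0.886275 > 0.04045 → ((0.886275+0.055)/1.055)^2.4 ≈ 0.760525
  B: 30/255 ≈ 0.117647 > 0.04045 → ((0.117647+0.055)/1.055)^2.4 ≈ 0.012983
R_lin = 0.428690, G_lin = 0.760525, B_lin = 0.012983
L = 0.2126×R + 0.7152×G + 0.0722×B
L = 0.2126×0.428690 + 0.7152×0.760525 + 0.0722×0.012983
L ≈ 0.636004


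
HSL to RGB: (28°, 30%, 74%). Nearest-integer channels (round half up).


H=28°, S=0.30, L=0.74
C = (1-|2L-1|)×S = (1-|0.48|)×0.30 = 0.156
H' = H/60 = 28/60 ≈ 0.4667; X = C×(1-|H' mod 2 - 1|) = 0.0728
m = L - C/2 = 0.74 - 0.078 = 0.662
Sector ⌊H'⌋ = 0 → (R',G',B') = (0.156, 0.0728, 0.0)
RGB = ((R'+m)×255, (G'+m)×255, (B'+m)×255) = (208.59, 187.374, 168.81)
Round half up → RGB(209, 187, 169)


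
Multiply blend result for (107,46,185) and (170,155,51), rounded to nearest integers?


Multiply: C = A×B/255, rounded to nearest integer
R: 107×170/255 = 18190/255 ≈ 71.333 → 71
G: 46×155/255 = 7130/255 ≈ 27.961 → 28
B: 185×51/255 = 9435/255 ≈ 37.000 → 37
= RGB(71, 28, 37)


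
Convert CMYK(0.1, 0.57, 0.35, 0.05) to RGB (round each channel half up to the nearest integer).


R = 255 × (1-C) × (1-K) = 255 × 0.90 × 0.95 = 218.025 → 218
G = 255 × (1-M) × (1-K) = 255 × 0.43 × 0.95 = 104.1675 → 104
B = 255 × (1-Y) × (1-K) = 255 × 0.65 × 0.95 = 157.4625 → 157
= RGB(218, 104, 157)


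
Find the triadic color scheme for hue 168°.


Triadic: equally spaced at 120° intervals
H1 = 168°
H2 = (168 + 120) mod 360 = 288°
H3 = (168 + 240) mod 360 = 48°
Triadic = 168°, 288°, 48°


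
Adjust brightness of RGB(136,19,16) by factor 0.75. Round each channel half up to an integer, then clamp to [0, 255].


Multiply each channel by 0.75, round half up, clamp to [0, 255]
R: 136×0.75 = 102
G: 19×0.75 = 14.25 → round → 14
B: 16×0.75 = 12
= RGB(102, 14, 12)


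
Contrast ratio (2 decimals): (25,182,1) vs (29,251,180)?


Linearize each sRGB channel c=v/255: c/12.92 if c ≤ 0.04045 else ((c+0.055)/1.055)^2.4
L = 0.2126×R_lin + 0.7152×G_lin + 0.0722×B_lin
Color 1 (25,182,1):
  R=25: 25/255≈0.0980 > 0.04045 → ((0.0980+0.055)/1.055)^2.4 ≈ 0.00972
  G=182: 182/255≈0.7137 > 0.04045 → ((0.7137+0.055)/1.055)^2.4 ≈ 0.46778
  B=1: 1/255≈0.0039 ≤ 0.04045 → 0.0039/12.92 ≈ 0.00030
  L1 = 0.2126×0.00972 + 0.7152×0.46778 + 0.0722×0.00030 ≈ 0.33665
Color 2 (29,251,180):
  R=29: 29/255≈0.1137 > 0.04045 → ((0.1137+0.055)/1.055)^2.4 ≈ 0.01229
  G=251: 251/255≈0.9843 > 0.04045 → ((0.9843+0.055)/1.055)^2.4 ≈ 0.96469
  B=180: 180/255≈0.7059 > 0.04045 → ((0.7059+0.055)/1.055)^2.4 ≈ 0.45641
  L2 = 0.2126×0.01229 + 0.7152×0.96469 + 0.0722×0.45641 ≈ 0.72551
Lighter = 0.72551, Darker = 0.33665
Ratio = (L_lighter + 0.05) / (L_darker + 0.05)
Ratio = (0.72551 + 0.05) / (0.33665 + 0.05) = 0.77551 / 0.38665 ≈ 2.0057
Ratio ≈ 2.01:1


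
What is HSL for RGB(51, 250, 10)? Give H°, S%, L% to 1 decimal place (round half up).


Normalize: R'=51/255≈0.2000, G'=250/255≈0.9804, B'=10/255≈0.0392
Max=250/255, Min=10/255, Δ=Max-Min=240/255
L = (Max+Min)/2 = (250+10)/510 = 260/510 = 0.50980… → L = 51.0%
L > 0.5 → S = Δ/(2-Max-Min) = 240/(510-250-10) = 240/250 = 0.96 → S = 96.0%
(the 1/255 factors cancel in S and H, so raw channel differences can be used)
Max is G' → H = 60 × ((B-R)/Δ + 2) = 60 × ((10-51)/240 + 2)
  -41/240 + 2 = -0.1708… + 2 = 1.8291…
  H = 60 × 1.8291… = 109.75° → H = 109.8°
= HSL(109.8°, 96.0%, 51.0%)


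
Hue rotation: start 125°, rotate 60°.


New hue = (H + rotation) mod 360
New hue = (125 + 60) mod 360
= 185 mod 360
= 185°


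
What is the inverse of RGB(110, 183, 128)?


Invert: (255-R, 255-G, 255-B)
R: 255-110 = 145
G: 255-183 = 72
B: 255-128 = 127
= RGB(145, 72, 127)


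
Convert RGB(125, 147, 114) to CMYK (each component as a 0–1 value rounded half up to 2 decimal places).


R'=125/255≈0.4902, G'=147/255≈0.5765, B'=114/255≈0.4471
K = 1 - max(R',G',B') = 1 - 147/255 = 108/255 = 0.42352… → 0.42
(1-R'-K)/(1-K) simplifies to (max-R)/max with max = 147:
C = (147-125)/147 = 22/147 = 0.14965… → 0.15
M = (147-147)/147 = 0/147 = 0 → 0.00
Y = (147-114)/147 = 33/147 = 0.22448… → 0.22
= CMYK(0.15, 0.00, 0.22, 0.42)


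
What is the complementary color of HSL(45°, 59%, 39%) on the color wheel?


Complement = opposite side of color wheel = hue + 180°
H' = (45 + 180) mod 360 = 225°
S and L unchanged.
= HSL(225°, 59%, 39%)


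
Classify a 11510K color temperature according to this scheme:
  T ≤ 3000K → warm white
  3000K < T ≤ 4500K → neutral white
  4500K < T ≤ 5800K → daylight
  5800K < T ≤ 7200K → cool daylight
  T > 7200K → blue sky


Temperature: 11510K
11510K > 7200K → blue sky
Classification: blue sky


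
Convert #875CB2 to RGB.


87 → 135 (R)
5C → 92 (G)
B2 → 178 (B)
= RGB(135, 92, 178)


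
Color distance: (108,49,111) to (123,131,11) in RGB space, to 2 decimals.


d = √[(R₁-R₂)² + (G₁-G₂)² + (B₁-B₂)²]
d = √[(108-123)² + (49-131)² + (111-11)²]
d = √[225 + 6724 + 10000]
d = √16949
d ≈ 130.19


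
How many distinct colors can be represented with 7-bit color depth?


Colors = 2^bits = 2^7
= 128 colors


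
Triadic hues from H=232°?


Triadic: equally spaced at 120° intervals
H1 = 232°
H2 = (232 + 120) mod 360 = 352°
H3 = (232 + 240) mod 360 = 112°
Triadic = 232°, 352°, 112°


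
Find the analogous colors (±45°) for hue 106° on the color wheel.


Base hue: 106°
Left analog: (106 - 45) mod 360 = 61°
Right analog: (106 + 45) mod 360 = 151°
Analogous hues = 61° and 151°


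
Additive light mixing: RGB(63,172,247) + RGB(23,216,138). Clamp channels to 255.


Additive: each channel = min(255, C₁+C₂)
R: 63+23 = 86 → 86
G: 172+216 = 388 → 255
B: 247+138 = 385 → 255
= RGB(86, 255, 255)


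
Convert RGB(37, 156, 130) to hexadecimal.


R = 37 → 25 (hex)
G = 156 → 9C (hex)
B = 130 → 82 (hex)
Hex = #259C82


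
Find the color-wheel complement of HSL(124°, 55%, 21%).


Complement = opposite side of color wheel = hue + 180°
H' = (124 + 180) mod 360 = 304°
S and L unchanged.
= HSL(304°, 55%, 21%)


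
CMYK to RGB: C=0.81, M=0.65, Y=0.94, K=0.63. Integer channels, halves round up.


R = 255 × (1-C) × (1-K) = 255 × 0.19 × 0.37 = 17.9265 → 18
G = 255 × (1-M) × (1-K) = 255 × 0.35 × 0.37 = 33.0225 → 33
B = 255 × (1-Y) × (1-K) = 255 × 0.06 × 0.37 = 5.661 → 6
= RGB(18, 33, 6)


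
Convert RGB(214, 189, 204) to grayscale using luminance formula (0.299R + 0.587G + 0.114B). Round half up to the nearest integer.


Gray = 0.299×R + 0.587×G + 0.114×B
Gray = 0.299×214 + 0.587×189 + 0.114×204
Gray = 63.986 + 110.943 + 23.256
Gray = 198.185 → round half up → 198
Gray = 198


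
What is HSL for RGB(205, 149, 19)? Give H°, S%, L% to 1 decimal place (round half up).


Normalize: R'=205/255≈0.8039, G'=149/255≈0.5843, B'=19/255≈0.0745
Max=205/255, Min=19/255, Δ=Max-Min=186/255
L = (Max+Min)/2 = (205+19)/510 = 224/510 = 0.43921… → L = 43.9%
L ≤ 0.5 → S = Δ/(Max+Min) = 186/(205+19) = 186/224 = 0.83035… → S = 83.0%
(the 1/255 factors cancel in S and H, so raw channel differences can be used)
Max is R' → H = 60 × (((G-B)/Δ) mod 6) = 60 × (((149-19)/186) mod 6)
  130/186 = 0.6989…
  H = 60 × 0.6989… = 41.935…° → H = 41.9°
= HSL(41.9°, 83.0%, 43.9%)


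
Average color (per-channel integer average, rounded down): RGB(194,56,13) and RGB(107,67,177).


Midpoint: each channel = ⌊(C₁+C₂)/2⌋
R: ⌊(194+107)/2⌋ = 150
G: ⌊(56+67)/2⌋ = 61
B: ⌊(13+177)/2⌋ = 95
= RGB(150, 61, 95)


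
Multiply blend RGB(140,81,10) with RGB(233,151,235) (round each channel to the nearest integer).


Multiply: C = A×B/255, rounded to nearest integer
R: 140×233/255 = 32620/255 ≈ 127.922 → 128
G: 81×151/255 = 12231/255 ≈ 47.965 → 48
B: 10×235/255 = 2350/255 ≈ 9.216 → 9
= RGB(128, 48, 9)


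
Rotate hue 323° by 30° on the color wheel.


New hue = (H + rotation) mod 360
New hue = (323 + 30) mod 360
= 353 mod 360
= 353°


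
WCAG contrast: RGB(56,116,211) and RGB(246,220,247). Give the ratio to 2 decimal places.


Linearize each sRGB channel c=v/255: c/12.92 if c ≤ 0.04045 else ((c+0.055)/1.055)^2.4
L = 0.2126×R_lin + 0.7152×G_lin + 0.0722×B_lin
Color 1 (56,116,211):
  R=56: 56/255≈0.2196 > 0.04045 → ((0.2196+0.055)/1.055)^2.4 ≈ 0.03955
  G=116: 116/255≈0.4549 > 0.04045 → ((0.4549+0.055)/1.055)^2.4 ≈ 0.17465
  B=211: 211/255≈0.8275 > 0.04045 → ((0.8275+0.055)/1.055)^2.4 ≈ 0.65141
  L1 = 0.2126×0.03955 + 0.7152×0.17465 + 0.0722×0.65141 ≈ 0.18035
Color 2 (246,220,247):
  R=246: 246/255≈0.9647 > 0.04045 → ((0.9647+0.055)/1.055)^2.4 ≈ 0.92158
  G=220: 220/255≈0.8627 > 0.04045 → ((0.8627+0.055)/1.055)^2.4 ≈ 0.71569
  B=247: 247/255≈0.9686 > 0.04045 → ((0.9686+0.055)/1.055)^2.4 ≈ 0.93011
  L2 = 0.2126×0.92158 + 0.7152×0.71569 + 0.0722×0.93011 ≈ 0.77495
Lighter = 0.77495, Darker = 0.18035
Ratio = (L_lighter + 0.05) / (L_darker + 0.05)
Ratio = (0.77495 + 0.05) / (0.18035 + 0.05) = 0.82495 / 0.23035 ≈ 3.5813
Ratio ≈ 3.58:1


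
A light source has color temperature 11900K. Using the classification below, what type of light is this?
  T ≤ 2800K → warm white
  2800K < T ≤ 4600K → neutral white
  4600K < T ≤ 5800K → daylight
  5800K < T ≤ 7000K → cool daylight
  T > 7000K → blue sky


Temperature: 11900K
11900K > 7000K → blue sky
Classification: blue sky


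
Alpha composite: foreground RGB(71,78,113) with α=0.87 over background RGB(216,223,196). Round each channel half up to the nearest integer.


C = α×F + (1-α)×B, with 1-α = 0.13
R: 0.87×71 + 0.13×216 = 61.77 + 28.08 = 89.85 → 90
G: 0.87×78 + 0.13×223 = 67.86 + 28.99 = 96.85 → 97
B: 0.87×113 + 0.13×196 = 98.31 + 25.48 = 123.79 → 124
= RGB(90, 97, 124)


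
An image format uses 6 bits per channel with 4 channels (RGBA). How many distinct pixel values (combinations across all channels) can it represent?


Total bits = 6 bits/channel × 4 channels = 24 bits
Distinct pixel values = 2^24
= 16,777,216 pixel values


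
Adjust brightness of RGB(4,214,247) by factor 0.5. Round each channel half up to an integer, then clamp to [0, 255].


Multiply each channel by 0.5, round half up, clamp to [0, 255]
R: 4×0.5 = 2
G: 214×0.5 = 107
B: 247×0.5 = 123.5 → round → 124
= RGB(2, 107, 124)


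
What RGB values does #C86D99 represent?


C8 → 200 (R)
6D → 109 (G)
99 → 153 (B)
= RGB(200, 109, 153)


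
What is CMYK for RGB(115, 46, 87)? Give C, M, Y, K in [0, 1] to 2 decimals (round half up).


R'=115/255≈0.4510, G'=46/255≈0.1804, B'=87/255≈0.3412
K = 1 - max(R',G',B') = 1 - 115/255 = 140/255 = 0.54901… → 0.55
(1-R'-K)/(1-K) simplifies to (max-R)/max with max = 115:
C = (115-115)/115 = 0/115 = 0 → 0.00
M = (115-46)/115 = 69/115 = 0.6 → 0.60
Y = (115-87)/115 = 28/115 = 0.24347… → 0.24
= CMYK(0.00, 0.60, 0.24, 0.55)


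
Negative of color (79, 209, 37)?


Invert: (255-R, 255-G, 255-B)
R: 255-79 = 176
G: 255-209 = 46
B: 255-37 = 218
= RGB(176, 46, 218)


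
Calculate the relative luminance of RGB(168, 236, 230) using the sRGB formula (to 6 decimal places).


Linearize each channel (sRGB transfer function): c = v/255; c_lin = c/12.92 if c ≤ 0.04045, else ((c+0.055)/1.055)^2.4
  R: 168/255 ≈ 0.658824 > 0.04045 → ((0.658824+0.055)/1.055)^2.4 ≈ 0.391572
  G: 236/255 ≈ 0.925490 > 0.04045 → ((0.925490+0.055)/1.055)^2.4 ≈ 0.838799
  B: 230/255 ≈ 0.901961 > 0.04045 → ((0.901961+0.055)/1.055)^2.4 ≈ 0.791298
R_lin = 0.391572, G_lin = 0.838799, B_lin = 0.791298
L = 0.2126×R + 0.7152×G + 0.0722×B
L = 0.2126×0.391572 + 0.7152×0.838799 + 0.0722×0.791298
L ≈ 0.740289


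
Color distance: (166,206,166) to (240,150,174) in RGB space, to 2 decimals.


d = √[(R₁-R₂)² + (G₁-G₂)² + (B₁-B₂)²]
d = √[(166-240)² + (206-150)² + (166-174)²]
d = √[5476 + 3136 + 64]
d = √8676
d ≈ 93.15


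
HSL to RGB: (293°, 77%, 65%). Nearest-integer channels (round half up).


H=293°, S=0.77, L=0.65
C = (1-|2L-1|)×S = (1-|0.30|)×0.77 = 0.539
H' = H/60 = 293/60 ≈ 4.8833; X = C×(1-|H' mod 2 - 1|) ≈ 0.4761
m = L - C/2 = 0.65 - 0.2695 = 0.3805
Sector ⌊H'⌋ = 4 → (R',G',B') = (≈0.4761, 0.0, 0.539)
RGB = ((R'+m)×255, (G'+m)×255, (B'+m)×255) = (218.43725, 97.0275, 234.4725)
Round half up → RGB(218, 97, 234)


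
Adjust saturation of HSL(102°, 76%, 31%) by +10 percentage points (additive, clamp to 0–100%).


Original S = 76%
Adjustment = +10 percentage points
New S = 76 + (10) = 86
Clamp to [0, 100] → 86
= HSL(102°, 86%, 31%)


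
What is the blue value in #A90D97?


Color: #A90D97
R = A9 = 169
G = 0D = 13
B = 97 = 151
Blue = 151


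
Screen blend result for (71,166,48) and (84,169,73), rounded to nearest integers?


Screen: C = 255 - (255-A)×(255-B)/255, rounded to nearest integer
R: 255 - (255-71)×(255-84)/255 = 255 - 31464/255 ≈ 255 - 123.388 = 131.612 → 132
G: 255 - (255-166)×(255-169)/255 = 255 - 7654/255 ≈ 255 - 30.016 = 224.984 → 225
B: 255 - (255-48)×(255-73)/255 = 255 - 37674/255 ≈ 255 - 147.741 = 107.259 → 107
= RGB(132, 225, 107)


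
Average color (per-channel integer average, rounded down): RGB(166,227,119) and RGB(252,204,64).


Midpoint: each channel = ⌊(C₁+C₂)/2⌋
R: ⌊(166+252)/2⌋ = 209
G: ⌊(227+204)/2⌋ = 215
B: ⌊(119+64)/2⌋ = 91
= RGB(209, 215, 91)


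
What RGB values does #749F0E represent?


74 → 116 (R)
9F → 159 (G)
0E → 14 (B)
= RGB(116, 159, 14)


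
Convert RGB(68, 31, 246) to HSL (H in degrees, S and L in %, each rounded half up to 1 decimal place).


Normalize: R'=68/255≈0.2667, G'=31/255≈0.1216, B'=246/255≈0.9647
Max=246/255, Min=31/255, Δ=Max-Min=215/255
L = (Max+Min)/2 = (246+31)/510 = 277/510 = 0.54313… → L = 54.3%
L > 0.5 → S = Δ/(2-Max-Min) = 215/(510-246-31) = 215/233 = 0.92274… → S = 92.3%
(the 1/255 factors cancel in S and H, so raw channel differences can be used)
Max is B' → H = 60 × ((R-G)/Δ + 4) = 60 × ((68-31)/215 + 4)
  37/215 + 4 = 0.1720… + 4 = 4.1720…
  H = 60 × 4.1720… = 250.325…° → H = 250.3°
= HSL(250.3°, 92.3%, 54.3%)


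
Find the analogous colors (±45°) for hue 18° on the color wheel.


Base hue: 18°
Left analog: (18 - 45) mod 360 = 333°
Right analog: (18 + 45) mod 360 = 63°
Analogous hues = 333° and 63°


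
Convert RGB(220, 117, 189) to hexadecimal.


R = 220 → DC (hex)
G = 117 → 75 (hex)
B = 189 → BD (hex)
Hex = #DC75BD


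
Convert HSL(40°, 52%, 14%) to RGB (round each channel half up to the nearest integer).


H=40°, S=0.52, L=0.14
C = (1-|2L-1|)×S = (1-|-0.72|)×0.52 = 0.1456
H' = H/60 = 40/60 ≈ 0.6667; X = C×(1-|H' mod 2 - 1|) ≈ 0.0971
m = L - C/2 = 0.14 - 0.0728 = 0.0672
Sector ⌊H'⌋ = 0 → (R',G',B') = (0.1456, ≈0.0971, 0.0)
RGB = ((R'+m)×255, (G'+m)×255, (B'+m)×255) = (54.264, 41.888, 17.136)
Round half up → RGB(54, 42, 17)


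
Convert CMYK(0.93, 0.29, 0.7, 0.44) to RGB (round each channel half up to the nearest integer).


R = 255 × (1-C) × (1-K) = 255 × 0.07 × 0.56 = 9.996 → 10
G = 255 × (1-M) × (1-K) = 255 × 0.71 × 0.56 = 101.388 → 101
B = 255 × (1-Y) × (1-K) = 255 × 0.30 × 0.56 = 42.84 → 43
= RGB(10, 101, 43)


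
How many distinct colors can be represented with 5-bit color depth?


Colors = 2^bits = 2^5
= 32 colors


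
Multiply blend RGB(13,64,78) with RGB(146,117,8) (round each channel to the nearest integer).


Multiply: C = A×B/255, rounded to nearest integer
R: 13×146/255 = 1898/255 ≈ 7.443 → 7
G: 64×117/255 = 7488/255 ≈ 29.365 → 29
B: 78×8/255 = 624/255 ≈ 2.447 → 2
= RGB(7, 29, 2)


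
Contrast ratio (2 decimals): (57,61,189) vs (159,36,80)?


Linearize each sRGB channel c=v/255: c/12.92 if c ≤ 0.04045 else ((c+0.055)/1.055)^2.4
L = 0.2126×R_lin + 0.7152×G_lin + 0.0722×B_lin
Color 1 (57,61,189):
  R=57: 57/255≈0.2235 > 0.04045 → ((0.2235+0.055)/1.055)^2.4 ≈ 0.04092
  G=61: 61/255≈0.2392 > 0.04045 → ((0.2392+0.055)/1.055)^2.4 ≈ 0.04667
  B=189: 189/255≈0.7412 > 0.04045 → ((0.7412+0.055)/1.055)^2.4 ≈ 0.50888
  L1 = 0.2126×0.04092 + 0.7152×0.04667 + 0.0722×0.50888 ≈ 0.07881
Color 2 (159,36,80):
  R=159: 159/255≈0.6235 > 0.04045 → ((0.6235+0.055)/1.055)^2.4 ≈ 0.34670
  G=36: 36/255≈0.1412 > 0.04045 → ((0.1412+0.055)/1.055)^2.4 ≈ 0.01764
  B=80: 80/255≈0.3137 > 0.04045 → ((0.3137+0.055)/1.055)^2.4 ≈ 0.08022
  L2 = 0.2126×0.34670 + 0.7152×0.01764 + 0.0722×0.08022 ≈ 0.09212
Lighter = 0.09212, Darker = 0.07881
Ratio = (L_lighter + 0.05) / (L_darker + 0.05)
Ratio = (0.09212 + 0.05) / (0.07881 + 0.05) = 0.14212 / 0.12881 ≈ 1.1033
Ratio ≈ 1.10:1


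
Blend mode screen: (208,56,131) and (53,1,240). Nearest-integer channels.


Screen: C = 255 - (255-A)×(255-B)/255, rounded to nearest integer
R: 255 - (255-208)×(255-53)/255 = 255 - 9494/255 ≈ 255 - 37.231 = 217.769 → 218
G: 255 - (255-56)×(255-1)/255 = 255 - 50546/255 ≈ 255 - 198.220 = 56.780 → 57
B: 255 - (255-131)×(255-240)/255 = 255 - 1860/255 ≈ 255 - 7.294 = 247.706 → 248
= RGB(218, 57, 248)


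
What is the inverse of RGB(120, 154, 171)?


Invert: (255-R, 255-G, 255-B)
R: 255-120 = 135
G: 255-154 = 101
B: 255-171 = 84
= RGB(135, 101, 84)


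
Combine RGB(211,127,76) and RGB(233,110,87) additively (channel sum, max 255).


Additive: each channel = min(255, C₁+C₂)
R: 211+233 = 444 → 255
G: 127+110 = 237 → 237
B: 76+87 = 163 → 163
= RGB(255, 237, 163)


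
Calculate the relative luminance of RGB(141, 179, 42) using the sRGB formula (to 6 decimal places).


Linearize each channel (sRGB transfer function): c = v/255; c_lin = c/12.92 if c ≤ 0.04045, else ((c+0.055)/1.055)^2.4
  R: 141/255 ≈ 0.552941 > 0.04045 → ((0.552941+0.055)/1.055)^2.4 ≈ 0.266356
  G: 179/255 ≈ 0.701961 > 0.04045 → ((0.701961+0.055)/1.055)^2.4 ≈ 0.450786
  B: 42/255 ≈ 0.164706 > 0.04045 → ((0.164706+0.055)/1.055)^2.4 ≈ 0.023153
R_lin = 0.266356, G_lin = 0.450786, B_lin = 0.023153
L = 0.2126×R + 0.7152×G + 0.0722×B
L = 0.2126×0.266356 + 0.7152×0.450786 + 0.0722×0.023153
L ≈ 0.380701


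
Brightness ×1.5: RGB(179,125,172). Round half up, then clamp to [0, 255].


Multiply each channel by 1.5, round half up, clamp to [0, 255]
R: 179×1.5 = 268.5 → round → 269 → clamp → 255
G: 125×1.5 = 187.5 → round → 188
B: 172×1.5 = 258 → clamp → 255
= RGB(255, 188, 255)


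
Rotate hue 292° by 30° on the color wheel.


New hue = (H + rotation) mod 360
New hue = (292 + 30) mod 360
= 322 mod 360
= 322°


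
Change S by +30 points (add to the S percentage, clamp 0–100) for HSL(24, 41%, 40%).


Original S = 41%
Adjustment = +30 percentage points
New S = 41 + (30) = 71
Clamp to [0, 100] → 71
= HSL(24°, 71%, 40%)


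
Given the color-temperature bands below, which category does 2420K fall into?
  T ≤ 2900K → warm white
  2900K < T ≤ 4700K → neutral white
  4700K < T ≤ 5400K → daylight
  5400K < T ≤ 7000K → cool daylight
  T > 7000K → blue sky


Temperature: 2420K
2420K ≤ 2900K → warm white
Classification: warm white


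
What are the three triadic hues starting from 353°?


Triadic: equally spaced at 120° intervals
H1 = 353°
H2 = (353 + 120) mod 360 = 113°
H3 = (353 + 240) mod 360 = 233°
Triadic = 353°, 113°, 233°


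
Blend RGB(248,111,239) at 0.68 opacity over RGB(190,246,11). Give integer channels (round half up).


C = α×F + (1-α)×B, with 1-α = 0.32
R: 0.68×248 + 0.32×190 = 168.64 + 60.80 = 229.44 → 229
G: 0.68×111 + 0.32×246 = 75.48 + 78.72 = 154.20 → 154
B: 0.68×239 + 0.32×11 = 162.52 + 3.52 = 166.04 → 166
= RGB(229, 154, 166)


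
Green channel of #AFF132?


Color: #AFF132
R = AF = 175
G = F1 = 241
B = 32 = 50
Green = 241


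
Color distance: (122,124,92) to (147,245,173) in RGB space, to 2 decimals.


d = √[(R₁-R₂)² + (G₁-G₂)² + (B₁-B₂)²]
d = √[(122-147)² + (124-245)² + (92-173)²]
d = √[625 + 14641 + 6561]
d = √21827
d ≈ 147.74


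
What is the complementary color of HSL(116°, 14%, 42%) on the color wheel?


Complement = opposite side of color wheel = hue + 180°
H' = (116 + 180) mod 360 = 296°
S and L unchanged.
= HSL(296°, 14%, 42%)


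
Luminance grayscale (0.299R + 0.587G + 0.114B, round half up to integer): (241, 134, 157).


Gray = 0.299×R + 0.587×G + 0.114×B
Gray = 0.299×241 + 0.587×134 + 0.114×157
Gray = 72.059 + 78.658 + 17.898
Gray = 168.615 → round half up → 169
Gray = 169


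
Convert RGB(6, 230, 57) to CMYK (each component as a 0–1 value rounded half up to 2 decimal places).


R'=6/255≈0.0235, G'=230/255≈0.9020, B'=57/255≈0.2235
K = 1 - max(R',G',B') = 1 - 230/255 = 25/255 = 0.09803… → 0.10
(1-R'-K)/(1-K) simplifies to (max-R)/max with max = 230:
C = (230-6)/230 = 224/230 = 0.97391… → 0.97
M = (230-230)/230 = 0/230 = 0 → 0.00
Y = (230-57)/230 = 173/230 = 0.75217… → 0.75
= CMYK(0.97, 0.00, 0.75, 0.10)


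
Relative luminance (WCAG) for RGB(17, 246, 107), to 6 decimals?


Linearize each channel (sRGB transfer function): c = v/255; c_lin = c/12.92 if c ≤ 0.04045, else ((c+0.055)/1.055)^2.4
  R: 17/255 ≈ 0.066667 > 0.04045 → ((0.066667+0.055)/1.055)^2.4 ≈ 0.005605
  G: 246/255 ≈ 0.964706 > 0.04045 → ((0.964706+0.055)/1.055)^2.4 ≈ 0.921582
  B: 107/255 ≈ 0.419608 > 0.04045 → ((0.419608+0.055)/1.055)^2.4 ≈ 0.147027
R_lin = 0.005605, G_lin = 0.921582, B_lin = 0.147027
L = 0.2126×R + 0.7152×G + 0.0722×B
L = 0.2126×0.005605 + 0.7152×0.921582 + 0.0722×0.147027
L ≈ 0.670922


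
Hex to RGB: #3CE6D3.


3C → 60 (R)
E6 → 230 (G)
D3 → 211 (B)
= RGB(60, 230, 211)


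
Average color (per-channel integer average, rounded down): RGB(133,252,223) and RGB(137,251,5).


Midpoint: each channel = ⌊(C₁+C₂)/2⌋
R: ⌊(133+137)/2⌋ = 135
G: ⌊(252+251)/2⌋ = 251
B: ⌊(223+5)/2⌋ = 114
= RGB(135, 251, 114)


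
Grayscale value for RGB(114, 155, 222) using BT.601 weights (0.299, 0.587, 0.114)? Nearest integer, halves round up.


Gray = 0.299×R + 0.587×G + 0.114×B
Gray = 0.299×114 + 0.587×155 + 0.114×222
Gray = 34.086 + 90.985 + 25.308
Gray = 150.379 → round half up → 150
Gray = 150


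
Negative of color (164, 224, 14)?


Invert: (255-R, 255-G, 255-B)
R: 255-164 = 91
G: 255-224 = 31
B: 255-14 = 241
= RGB(91, 31, 241)


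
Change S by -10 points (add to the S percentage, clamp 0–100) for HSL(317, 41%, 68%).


Original S = 41%
Adjustment = -10 percentage points
New S = 41 + (-10) = 31
Clamp to [0, 100] → 31
= HSL(317°, 31%, 68%)


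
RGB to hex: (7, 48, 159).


R = 7 → 07 (hex)
G = 48 → 30 (hex)
B = 159 → 9F (hex)
Hex = #07309F


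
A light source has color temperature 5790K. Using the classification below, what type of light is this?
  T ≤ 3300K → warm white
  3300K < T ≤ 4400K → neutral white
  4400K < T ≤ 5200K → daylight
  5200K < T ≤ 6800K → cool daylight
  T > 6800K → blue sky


Temperature: 5790K
5200K < 5790K ≤ 6800K → cool daylight
Classification: cool daylight


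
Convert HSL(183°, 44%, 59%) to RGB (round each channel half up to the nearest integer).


H=183°, S=0.44, L=0.59
C = (1-|2L-1|)×S = (1-|0.18|)×0.44 = 0.3608
H' = H/60 = 183/60 ≈ 3.0500; X = C×(1-|H' mod 2 - 1|) = 0.34276
m = L - C/2 = 0.59 - 0.1804 = 0.4096
Sector ⌊H'⌋ = 3 → (R',G',B') = (0.0, 0.34276, 0.3608)
RGB = ((R'+m)×255, (G'+m)×255, (B'+m)×255) = (104.448, 191.8518, 196.452)
Round half up → RGB(104, 192, 196)


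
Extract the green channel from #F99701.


Color: #F99701
R = F9 = 249
G = 97 = 151
B = 01 = 1
Green = 151


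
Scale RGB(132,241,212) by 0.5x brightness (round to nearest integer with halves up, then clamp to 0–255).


Multiply each channel by 0.5, round half up, clamp to [0, 255]
R: 132×0.5 = 66
G: 241×0.5 = 120.5 → round → 121
B: 212×0.5 = 106
= RGB(66, 121, 106)


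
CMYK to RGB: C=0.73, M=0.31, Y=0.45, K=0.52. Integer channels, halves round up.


R = 255 × (1-C) × (1-K) = 255 × 0.27 × 0.48 = 33.048 → 33
G = 255 × (1-M) × (1-K) = 255 × 0.69 × 0.48 = 84.456 → 84
B = 255 × (1-Y) × (1-K) = 255 × 0.55 × 0.48 = 67.32 → 67
= RGB(33, 84, 67)


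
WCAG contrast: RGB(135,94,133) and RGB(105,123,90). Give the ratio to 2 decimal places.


Linearize each sRGB channel c=v/255: c/12.92 if c ≤ 0.04045 else ((c+0.055)/1.055)^2.4
L = 0.2126×R_lin + 0.7152×G_lin + 0.0722×B_lin
Color 1 (135,94,133):
  R=135: 135/255≈0.5294 > 0.04045 → ((0.5294+0.055)/1.055)^2.4 ≈ 0.24228
  G=94: 94/255≈0.3686 > 0.04045 → ((0.3686+0.055)/1.055)^2.4 ≈ 0.11193
  B=133: 133/255≈0.5216 > 0.04045 → ((0.5216+0.055)/1.055)^2.4 ≈ 0.23455
  L1 = 0.2126×0.24228 + 0.7152×0.11193 + 0.0722×0.23455 ≈ 0.14850
Color 2 (105,123,90):
  R=105: 105/255≈0.4118 > 0.04045 → ((0.4118+0.055)/1.055)^2.4 ≈ 0.14126
  G=123: 123/255≈0.4824 > 0.04045 → ((0.4824+0.055)/1.055)^2.4 ≈ 0.19807
  B=90: 90/255≈0.3529 > 0.04045 → ((0.3529+0.055)/1.055)^2.4 ≈ 0.10224
  L2 = 0.2126×0.14126 + 0.7152×0.19807 + 0.0722×0.10224 ≈ 0.17907
Lighter = 0.17907, Darker = 0.14850
Ratio = (L_lighter + 0.05) / (L_darker + 0.05)
Ratio = (0.17907 + 0.05) / (0.14850 + 0.05) = 0.22907 / 0.19850 ≈ 1.1540
Ratio ≈ 1.15:1


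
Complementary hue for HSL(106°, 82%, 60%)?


Complement = opposite side of color wheel = hue + 180°
H' = (106 + 180) mod 360 = 286°
S and L unchanged.
= HSL(286°, 82%, 60%)


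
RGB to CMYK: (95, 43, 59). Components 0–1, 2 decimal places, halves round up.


R'=95/255≈0.3725, G'=43/255≈0.1686, B'=59/255≈0.2314
K = 1 - max(R',G',B') = 1 - 95/255 = 160/255 = 0.62745… → 0.63
(1-R'-K)/(1-K) simplifies to (max-R)/max with max = 95:
C = (95-95)/95 = 0/95 = 0 → 0.00
M = (95-43)/95 = 52/95 = 0.54736… → 0.55
Y = (95-59)/95 = 36/95 = 0.37894… → 0.38
= CMYK(0.00, 0.55, 0.38, 0.63)


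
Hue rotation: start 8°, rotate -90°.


New hue = (H + rotation) mod 360
New hue = (8 -90) mod 360
= -82 mod 360
= 278°


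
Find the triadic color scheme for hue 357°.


Triadic: equally spaced at 120° intervals
H1 = 357°
H2 = (357 + 120) mod 360 = 117°
H3 = (357 + 240) mod 360 = 237°
Triadic = 357°, 117°, 237°


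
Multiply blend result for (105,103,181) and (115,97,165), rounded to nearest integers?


Multiply: C = A×B/255, rounded to nearest integer
R: 105×115/255 = 12075/255 ≈ 47.353 → 47
G: 103×97/255 = 9991/255 ≈ 39.180 → 39
B: 181×165/255 = 29865/255 ≈ 117.118 → 117
= RGB(47, 39, 117)


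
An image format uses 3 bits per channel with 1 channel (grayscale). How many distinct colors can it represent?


Total bits = 3 bits/channel × 1 channels = 3 bits
Distinct colors = 2^3
= 8 colors


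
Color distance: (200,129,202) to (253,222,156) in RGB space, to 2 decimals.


d = √[(R₁-R₂)² + (G₁-G₂)² + (B₁-B₂)²]
d = √[(200-253)² + (129-222)² + (202-156)²]
d = √[2809 + 8649 + 2116]
d = √13574
d ≈ 116.51


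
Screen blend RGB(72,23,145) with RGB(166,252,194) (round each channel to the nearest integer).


Screen: C = 255 - (255-A)×(255-B)/255, rounded to nearest integer
R: 255 - (255-72)×(255-166)/255 = 255 - 16287/255 ≈ 255 - 63.871 = 191.129 → 191
G: 255 - (255-23)×(255-252)/255 = 255 - 696/255 ≈ 255 - 2.729 = 252.271 → 252
B: 255 - (255-145)×(255-194)/255 = 255 - 6710/255 ≈ 255 - 26.314 = 228.686 → 229
= RGB(191, 252, 229)


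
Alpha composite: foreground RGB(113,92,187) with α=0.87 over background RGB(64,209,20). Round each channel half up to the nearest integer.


C = α×F + (1-α)×B, with 1-α = 0.13
R: 0.87×113 + 0.13×64 = 98.31 + 8.32 = 106.63 → 107
G: 0.87×92 + 0.13×209 = 80.04 + 27.17 = 107.21 → 107
B: 0.87×187 + 0.13×20 = 162.69 + 2.60 = 165.29 → 165
= RGB(107, 107, 165)


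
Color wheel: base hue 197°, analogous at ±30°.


Base hue: 197°
Left analog: (197 - 30) mod 360 = 167°
Right analog: (197 + 30) mod 360 = 227°
Analogous hues = 167° and 227°


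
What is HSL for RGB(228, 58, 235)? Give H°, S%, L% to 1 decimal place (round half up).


Normalize: R'=228/255≈0.8941, G'=58/255≈0.2275, B'=235/255≈0.9216
Max=235/255, Min=58/255, Δ=Max-Min=177/255
L = (Max+Min)/2 = (235+58)/510 = 293/510 = 0.57450… → L = 57.5%
L > 0.5 → S = Δ/(2-Max-Min) = 177/(510-235-58) = 177/217 = 0.81566… → S = 81.6%
(the 1/255 factors cancel in S and H, so raw channel differences can be used)
Max is B' → H = 60 × ((R-G)/Δ + 4) = 60 × ((228-58)/177 + 4)
  170/177 + 4 = 0.9604… + 4 = 4.9604…
  H = 60 × 4.9604… = 297.627…° → H = 297.6°
= HSL(297.6°, 81.6%, 57.5%)


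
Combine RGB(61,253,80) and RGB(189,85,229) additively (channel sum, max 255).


Additive: each channel = min(255, C₁+C₂)
R: 61+189 = 250 → 250
G: 253+85 = 338 → 255
B: 80+229 = 309 → 255
= RGB(250, 255, 255)


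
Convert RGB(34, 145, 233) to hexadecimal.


R = 34 → 22 (hex)
G = 145 → 91 (hex)
B = 233 → E9 (hex)
Hex = #2291E9


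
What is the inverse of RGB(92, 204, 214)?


Invert: (255-R, 255-G, 255-B)
R: 255-92 = 163
G: 255-204 = 51
B: 255-214 = 41
= RGB(163, 51, 41)


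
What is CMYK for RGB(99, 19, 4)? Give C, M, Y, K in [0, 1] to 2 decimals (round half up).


R'=99/255≈0.3882, G'=19/255≈0.0745, B'=4/255≈0.0157
K = 1 - max(R',G',B') = 1 - 99/255 = 156/255 = 0.61176… → 0.61
(1-R'-K)/(1-K) simplifies to (max-R)/max with max = 99:
C = (99-99)/99 = 0/99 = 0 → 0.00
M = (99-19)/99 = 80/99 = 0.80808… → 0.81
Y = (99-4)/99 = 95/99 = 0.95959… → 0.96
= CMYK(0.00, 0.81, 0.96, 0.61)


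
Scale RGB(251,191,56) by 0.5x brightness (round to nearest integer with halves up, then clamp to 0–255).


Multiply each channel by 0.5, round half up, clamp to [0, 255]
R: 251×0.5 = 125.5 → round → 126
G: 191×0.5 = 95.5 → round → 96
B: 56×0.5 = 28
= RGB(126, 96, 28)


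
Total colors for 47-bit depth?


Colors = 2^bits = 2^47
= 140,737,488,355,328 colors


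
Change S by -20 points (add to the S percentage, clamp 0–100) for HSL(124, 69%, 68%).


Original S = 69%
Adjustment = -20 percentage points
New S = 69 + (-20) = 49
Clamp to [0, 100] → 49
= HSL(124°, 49%, 68%)


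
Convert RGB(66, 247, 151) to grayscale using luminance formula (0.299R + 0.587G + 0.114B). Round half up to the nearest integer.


Gray = 0.299×R + 0.587×G + 0.114×B
Gray = 0.299×66 + 0.587×247 + 0.114×151
Gray = 19.734 + 144.989 + 17.214
Gray = 181.937 → round half up → 182
Gray = 182


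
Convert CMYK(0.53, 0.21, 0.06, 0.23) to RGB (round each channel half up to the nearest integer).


R = 255 × (1-C) × (1-K) = 255 × 0.47 × 0.77 = 92.2845 → 92
G = 255 × (1-M) × (1-K) = 255 × 0.79 × 0.77 = 155.1165 → 155
B = 255 × (1-Y) × (1-K) = 255 × 0.94 × 0.77 = 184.569 → 185
= RGB(92, 155, 185)


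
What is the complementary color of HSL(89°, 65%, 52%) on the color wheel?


Complement = opposite side of color wheel = hue + 180°
H' = (89 + 180) mod 360 = 269°
S and L unchanged.
= HSL(269°, 65%, 52%)


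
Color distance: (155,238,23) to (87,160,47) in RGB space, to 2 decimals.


d = √[(R₁-R₂)² + (G₁-G₂)² + (B₁-B₂)²]
d = √[(155-87)² + (238-160)² + (23-47)²]
d = √[4624 + 6084 + 576]
d = √11284
d ≈ 106.23


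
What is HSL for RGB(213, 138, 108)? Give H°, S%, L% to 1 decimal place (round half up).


Normalize: R'=213/255≈0.8353, G'=138/255≈0.5412, B'=108/255≈0.4235
Max=213/255, Min=108/255, Δ=Max-Min=105/255
L = (Max+Min)/2 = (213+108)/510 = 321/510 = 0.62941… → L = 62.9%
L > 0.5 → S = Δ/(2-Max-Min) = 105/(510-213-108) = 105/189 = 0.55555… → S = 55.6%
(the 1/255 factors cancel in S and H, so raw channel differences can be used)
Max is R' → H = 60 × (((G-B)/Δ) mod 6) = 60 × (((138-108)/105) mod 6)
  30/105 = 0.2857…
  H = 60 × 0.2857… = 17.142…° → H = 17.1°
= HSL(17.1°, 55.6%, 62.9%)


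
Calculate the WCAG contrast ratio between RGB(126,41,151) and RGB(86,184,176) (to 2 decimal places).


Linearize each sRGB channel c=v/255: c/12.92 if c ≤ 0.04045 else ((c+0.055)/1.055)^2.4
L = 0.2126×R_lin + 0.7152×G_lin + 0.0722×B_lin
Color 1 (126,41,151):
  R=126: 126/255≈0.4941 > 0.04045 → ((0.4941+0.055)/1.055)^2.4 ≈ 0.20864
  G=41: 41/255≈0.1608 > 0.04045 → ((0.1608+0.055)/1.055)^2.4 ≈ 0.02217
  B=151: 151/255≈0.5922 > 0.04045 → ((0.5922+0.055)/1.055)^2.4 ≈ 0.30947
  L1 = 0.2126×0.20864 + 0.7152×0.02217 + 0.0722×0.30947 ≈ 0.08256
Color 2 (86,184,176):
  R=86: 86/255≈0.3373 > 0.04045 → ((0.3373+0.055)/1.055)^2.4 ≈ 0.09306
  G=184: 184/255≈0.7216 > 0.04045 → ((0.7216+0.055)/1.055)^2.4 ≈ 0.47932
  B=176: 176/255≈0.6902 > 0.04045 → ((0.6902+0.055)/1.055)^2.4 ≈ 0.43415
  L2 = 0.2126×0.09306 + 0.7152×0.47932 + 0.0722×0.43415 ≈ 0.39394
Lighter = 0.39394, Darker = 0.08256
Ratio = (L_lighter + 0.05) / (L_darker + 0.05)
Ratio = (0.39394 + 0.05) / (0.08256 + 0.05) = 0.44394 / 0.13256 ≈ 3.3490
Ratio ≈ 3.35:1
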